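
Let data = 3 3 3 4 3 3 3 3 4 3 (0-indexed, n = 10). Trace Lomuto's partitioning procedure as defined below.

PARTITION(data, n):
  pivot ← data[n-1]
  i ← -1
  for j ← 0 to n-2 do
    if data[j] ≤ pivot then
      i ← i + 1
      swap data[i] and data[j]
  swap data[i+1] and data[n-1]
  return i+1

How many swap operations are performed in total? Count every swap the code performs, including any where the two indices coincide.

pivot=3, i=-1
j=0: 3≤3, i=0, swap(0,0) ⇒ 3 3 3 4 3 3 3 3 4 3
j=1: 3≤3, i=1, swap(1,1) ⇒ 3 3 3 4 3 3 3 3 4 3
j=2: 3≤3, i=2, swap(2,2) ⇒ 3 3 3 4 3 3 3 3 4 3
j=3: 4>3, skip
j=4: 3≤3, i=3, swap(3,4) ⇒ 3 3 3 3 4 3 3 3 4 3
j=5: 3≤3, i=4, swap(4,5) ⇒ 3 3 3 3 3 4 3 3 4 3
j=6: 3≤3, i=5, swap(5,6) ⇒ 3 3 3 3 3 3 4 3 4 3
j=7: 3≤3, i=6, swap(6,7) ⇒ 3 3 3 3 3 3 3 4 4 3
j=8: 4>3, skip
swap(7,9) ⇒ 3 3 3 3 3 3 3 3 4 4; return 7

8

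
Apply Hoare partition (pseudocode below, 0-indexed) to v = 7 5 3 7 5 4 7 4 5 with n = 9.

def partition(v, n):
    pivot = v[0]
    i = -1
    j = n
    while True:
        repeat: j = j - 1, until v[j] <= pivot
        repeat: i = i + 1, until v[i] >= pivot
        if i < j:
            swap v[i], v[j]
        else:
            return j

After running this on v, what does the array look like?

5 5 3 4 5 4 7 7 7

pivot = v[0] = 7; i = -1, j = 9
j→8 (v[8]=5≤7), i→0 (v[0]=7≥7); i<j, swap → 5 5 3 7 5 4 7 4 7
j→7 (v[7]=4≤7), i→3 (v[3]=7≥7); i<j, swap → 5 5 3 4 5 4 7 7 7
j→6, i→6; i≥j, return j=6. v = 5 5 3 4 5 4 7 7 7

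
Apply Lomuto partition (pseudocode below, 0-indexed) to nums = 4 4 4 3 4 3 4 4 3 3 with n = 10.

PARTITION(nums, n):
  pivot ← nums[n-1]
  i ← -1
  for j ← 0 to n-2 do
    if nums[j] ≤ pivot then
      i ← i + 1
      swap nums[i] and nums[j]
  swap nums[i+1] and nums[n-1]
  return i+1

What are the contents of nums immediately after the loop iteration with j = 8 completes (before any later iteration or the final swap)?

3 3 3 4 4 4 4 4 4 3

pivot=3, i=-1
j=0: 4>3, skip
j=1: 4>3, skip
j=2: 4>3, skip
j=3: 3≤3, i=0, swap(0,3) ⇒ 3 4 4 4 4 3 4 4 3 3
j=4: 4>3, skip
j=5: 3≤3, i=1, swap(1,5) ⇒ 3 3 4 4 4 4 4 4 3 3
j=6: 4>3, skip
j=7: 4>3, skip
j=8: 3≤3, i=2, swap(2,8) ⇒ 3 3 3 4 4 4 4 4 4 3
(after j=8) nums = 3 3 3 4 4 4 4 4 4 3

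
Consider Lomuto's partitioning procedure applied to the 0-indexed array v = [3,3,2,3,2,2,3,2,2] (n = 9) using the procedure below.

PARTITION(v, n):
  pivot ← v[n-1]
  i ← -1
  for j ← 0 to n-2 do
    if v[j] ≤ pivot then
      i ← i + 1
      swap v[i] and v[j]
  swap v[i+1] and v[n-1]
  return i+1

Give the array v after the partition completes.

[2,2,2,2,2,3,3,3,3]

pivot=2, i=-1
j=0: 3>2, skip
j=1: 3>2, skip
j=2: 2≤2, i=0, swap(0,2) ⇒ [2,3,3,3,2,2,3,2,2]
j=3: 3>2, skip
j=4: 2≤2, i=1, swap(1,4) ⇒ [2,2,3,3,3,2,3,2,2]
j=5: 2≤2, i=2, swap(2,5) ⇒ [2,2,2,3,3,3,3,2,2]
j=6: 3>2, skip
j=7: 2≤2, i=3, swap(3,7) ⇒ [2,2,2,2,3,3,3,3,2]
swap(4,8) ⇒ [2,2,2,2,2,3,3,3,3]; return 4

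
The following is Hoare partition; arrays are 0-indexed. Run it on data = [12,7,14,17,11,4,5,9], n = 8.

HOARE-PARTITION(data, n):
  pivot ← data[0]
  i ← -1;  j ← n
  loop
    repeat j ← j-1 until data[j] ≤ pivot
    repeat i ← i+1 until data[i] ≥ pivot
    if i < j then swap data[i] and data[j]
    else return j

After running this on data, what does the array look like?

[9,7,5,4,11,17,14,12]

pivot=12
j stops at 7 (9), i stops at 0 (12); swap ⇒ [9,7,14,17,11,4,5,12]
j stops at 6 (5), i stops at 2 (14); swap ⇒ [9,7,5,17,11,4,14,12]
j stops at 5 (4), i stops at 3 (17); swap ⇒ [9,7,5,4,11,17,14,12]
j stops at 4, i stops at 5; i≥j ⇒ return 4. data=[9,7,5,4,11,17,14,12]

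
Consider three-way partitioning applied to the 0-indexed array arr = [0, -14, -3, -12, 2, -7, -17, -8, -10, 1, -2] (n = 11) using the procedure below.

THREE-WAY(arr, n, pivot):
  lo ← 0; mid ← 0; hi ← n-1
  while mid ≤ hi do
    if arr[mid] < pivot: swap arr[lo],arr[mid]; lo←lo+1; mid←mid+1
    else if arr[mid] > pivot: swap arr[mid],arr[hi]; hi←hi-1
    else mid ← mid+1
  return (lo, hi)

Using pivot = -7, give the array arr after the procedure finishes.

[-10, -14, -8, -12, -17, -7, 2, -3, 1, -2, 0]

lo=0 mid=0 hi=10
0>-7: swap(0,10), hi=9 ⇒ [-2, -14, -3, -12, 2, -7, -17, -8, -10, 1, 0]
-2>-7: swap(0,9), hi=8 ⇒ [1, -14, -3, -12, 2, -7, -17, -8, -10, -2, 0]
1>-7: swap(0,8), hi=7 ⇒ [-10, -14, -3, -12, 2, -7, -17, -8, 1, -2, 0]
-10<-7: swap(0,0), lo=1 mid=1 ⇒ [-10, -14, -3, -12, 2, -7, -17, -8, 1, -2, 0]
-14<-7: swap(1,1), lo=2 mid=2 ⇒ [-10, -14, -3, -12, 2, -7, -17, -8, 1, -2, 0]
-3>-7: swap(2,7), hi=6 ⇒ [-10, -14, -8, -12, 2, -7, -17, -3, 1, -2, 0]
-8<-7: swap(2,2), lo=3 mid=3 ⇒ [-10, -14, -8, -12, 2, -7, -17, -3, 1, -2, 0]
-12<-7: swap(3,3), lo=4 mid=4 ⇒ [-10, -14, -8, -12, 2, -7, -17, -3, 1, -2, 0]
2>-7: swap(4,6), hi=5 ⇒ [-10, -14, -8, -12, -17, -7, 2, -3, 1, -2, 0]
-17<-7: swap(4,4), lo=5 mid=5 ⇒ [-10, -14, -8, -12, -17, -7, 2, -3, 1, -2, 0]
-7=-7: mid=6
done. lo=5 hi=5; arr=[-10, -14, -8, -12, -17, -7, 2, -3, 1, -2, 0]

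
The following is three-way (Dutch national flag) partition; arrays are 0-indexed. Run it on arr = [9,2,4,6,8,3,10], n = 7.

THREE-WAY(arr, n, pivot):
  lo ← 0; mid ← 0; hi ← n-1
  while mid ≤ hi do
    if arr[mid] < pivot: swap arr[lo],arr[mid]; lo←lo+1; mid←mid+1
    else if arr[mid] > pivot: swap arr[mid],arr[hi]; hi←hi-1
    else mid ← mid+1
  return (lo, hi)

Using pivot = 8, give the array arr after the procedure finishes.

pivot = 8; lo=0, mid=0, hi=6
arr[mid]=9>8: swap arr[0],arr[6]; hi=5 → [10,2,4,6,8,3,9]
arr[mid]=10>8: swap arr[0],arr[5]; hi=4 → [3,2,4,6,8,10,9]
arr[mid]=3<8: swap arr[0],arr[0]; lo=1,mid=1 → [3,2,4,6,8,10,9]
arr[mid]=2<8: swap arr[1],arr[1]; lo=2,mid=2 → [3,2,4,6,8,10,9]
arr[mid]=4<8: swap arr[2],arr[2]; lo=3,mid=3 → [3,2,4,6,8,10,9]
arr[mid]=6<8: swap arr[3],arr[3]; lo=4,mid=4 → [3,2,4,6,8,10,9]
arr[mid]=8=8: mid=5
end: lo=4, hi=4; arr = [3,2,4,6,8,10,9]

[3,2,4,6,8,10,9]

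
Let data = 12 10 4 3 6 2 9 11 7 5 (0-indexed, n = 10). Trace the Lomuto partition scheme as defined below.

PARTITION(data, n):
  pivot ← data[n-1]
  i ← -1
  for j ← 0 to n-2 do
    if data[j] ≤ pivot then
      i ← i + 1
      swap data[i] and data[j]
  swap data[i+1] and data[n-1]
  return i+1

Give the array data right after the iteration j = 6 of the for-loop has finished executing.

pivot = data[9] = 5; i = -1
j=0: data[0]=12 > 5 → no swap
j=1: data[1]=10 > 5 → no swap
j=2: data[2]=4 ≤ 5 → i=0, swap data[0],data[2] → 4 10 12 3 6 2 9 11 7 5
j=3: data[3]=3 ≤ 5 → i=1, swap data[1],data[3] → 4 3 12 10 6 2 9 11 7 5
j=4: data[4]=6 > 5 → no swap
j=5: data[5]=2 ≤ 5 → i=2, swap data[2],data[5] → 4 3 2 10 6 12 9 11 7 5
j=6: data[6]=9 > 5 → no swap
(after j=6) data = 4 3 2 10 6 12 9 11 7 5

4 3 2 10 6 12 9 11 7 5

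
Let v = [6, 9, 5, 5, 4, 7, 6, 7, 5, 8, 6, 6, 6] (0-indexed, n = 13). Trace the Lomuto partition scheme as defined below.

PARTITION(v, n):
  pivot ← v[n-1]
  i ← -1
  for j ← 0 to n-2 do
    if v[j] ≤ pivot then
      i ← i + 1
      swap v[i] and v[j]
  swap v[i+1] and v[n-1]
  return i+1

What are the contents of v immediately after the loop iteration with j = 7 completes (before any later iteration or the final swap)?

pivot = v[12] = 6; i = -1
j=0: v[0]=6 ≤ 6 → i=0, swap v[0],v[0] (no change) → [6, 9, 5, 5, 4, 7, 6, 7, 5, 8, 6, 6, 6]
j=1: v[1]=9 > 6 → no swap
j=2: v[2]=5 ≤ 6 → i=1, swap v[1],v[2] → [6, 5, 9, 5, 4, 7, 6, 7, 5, 8, 6, 6, 6]
j=3: v[3]=5 ≤ 6 → i=2, swap v[2],v[3] → [6, 5, 5, 9, 4, 7, 6, 7, 5, 8, 6, 6, 6]
j=4: v[4]=4 ≤ 6 → i=3, swap v[3],v[4] → [6, 5, 5, 4, 9, 7, 6, 7, 5, 8, 6, 6, 6]
j=5: v[5]=7 > 6 → no swap
j=6: v[6]=6 ≤ 6 → i=4, swap v[4],v[6] → [6, 5, 5, 4, 6, 7, 9, 7, 5, 8, 6, 6, 6]
j=7: v[7]=7 > 6 → no swap
(after j=7) v = [6, 5, 5, 4, 6, 7, 9, 7, 5, 8, 6, 6, 6]

[6, 5, 5, 4, 6, 7, 9, 7, 5, 8, 6, 6, 6]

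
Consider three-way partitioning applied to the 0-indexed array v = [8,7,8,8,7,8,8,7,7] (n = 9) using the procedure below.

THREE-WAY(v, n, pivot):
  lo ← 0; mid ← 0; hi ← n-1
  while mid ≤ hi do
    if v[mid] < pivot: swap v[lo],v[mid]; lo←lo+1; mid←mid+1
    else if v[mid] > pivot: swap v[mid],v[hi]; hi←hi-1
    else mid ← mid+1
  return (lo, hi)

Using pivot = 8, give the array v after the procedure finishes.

pivot = 8; lo=0, mid=0, hi=8
v[mid]=8=8: mid=1
v[mid]=7<8: swap v[0],v[1]; lo=1,mid=2 → [7,8,8,8,7,8,8,7,7]
v[mid]=8=8: mid=3
v[mid]=8=8: mid=4
v[mid]=7<8: swap v[1],v[4]; lo=2,mid=5 → [7,7,8,8,8,8,8,7,7]
v[mid]=8=8: mid=6
v[mid]=8=8: mid=7
v[mid]=7<8: swap v[2],v[7]; lo=3,mid=8 → [7,7,7,8,8,8,8,8,7]
v[mid]=7<8: swap v[3],v[8]; lo=4,mid=9 → [7,7,7,7,8,8,8,8,8]
end: lo=4, hi=8; v = [7,7,7,7,8,8,8,8,8]

[7,7,7,7,8,8,8,8,8]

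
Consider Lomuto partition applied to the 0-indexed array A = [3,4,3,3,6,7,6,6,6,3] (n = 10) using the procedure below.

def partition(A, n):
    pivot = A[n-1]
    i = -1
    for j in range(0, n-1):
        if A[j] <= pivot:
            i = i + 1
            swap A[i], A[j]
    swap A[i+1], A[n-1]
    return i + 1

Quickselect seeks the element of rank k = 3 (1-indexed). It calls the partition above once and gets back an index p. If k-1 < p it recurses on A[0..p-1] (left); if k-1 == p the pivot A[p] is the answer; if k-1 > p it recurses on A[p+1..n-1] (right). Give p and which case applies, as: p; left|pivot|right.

pivot = A[9] = 3; i = -1
j=0: A[0]=3 ≤ 3 → i=0, swap A[0],A[0] (no change) → [3,4,3,3,6,7,6,6,6,3]
j=1: A[1]=4 > 3 → no swap
j=2: A[2]=3 ≤ 3 → i=1, swap A[1],A[2] → [3,3,4,3,6,7,6,6,6,3]
j=3: A[3]=3 ≤ 3 → i=2, swap A[2],A[3] → [3,3,3,4,6,7,6,6,6,3]
j=4: A[4]=6 > 3 → no swap
j=5: A[5]=7 > 3 → no swap
j=6: A[6]=6 > 3 → no swap
j=7: A[7]=6 > 3 → no swap
j=8: A[8]=6 > 3 → no swap
final swap A[3],A[9] → [3,3,3,3,6,7,6,6,6,4]; return 3
p = 3; k-1 = 2 < 3 ⇒ left

3; left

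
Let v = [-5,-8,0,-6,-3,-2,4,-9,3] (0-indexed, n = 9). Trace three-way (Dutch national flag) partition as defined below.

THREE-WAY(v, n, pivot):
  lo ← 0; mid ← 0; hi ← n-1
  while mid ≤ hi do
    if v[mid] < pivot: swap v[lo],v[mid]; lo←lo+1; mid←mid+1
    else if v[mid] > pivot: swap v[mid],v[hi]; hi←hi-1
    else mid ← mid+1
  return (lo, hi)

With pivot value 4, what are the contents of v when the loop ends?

pivot = 4; lo=0, mid=0, hi=8
v[mid]=-5<4: swap v[0],v[0]; lo=1,mid=1 → [-5,-8,0,-6,-3,-2,4,-9,3]
v[mid]=-8<4: swap v[1],v[1]; lo=2,mid=2 → [-5,-8,0,-6,-3,-2,4,-9,3]
v[mid]=0<4: swap v[2],v[2]; lo=3,mid=3 → [-5,-8,0,-6,-3,-2,4,-9,3]
v[mid]=-6<4: swap v[3],v[3]; lo=4,mid=4 → [-5,-8,0,-6,-3,-2,4,-9,3]
v[mid]=-3<4: swap v[4],v[4]; lo=5,mid=5 → [-5,-8,0,-6,-3,-2,4,-9,3]
v[mid]=-2<4: swap v[5],v[5]; lo=6,mid=6 → [-5,-8,0,-6,-3,-2,4,-9,3]
v[mid]=4=4: mid=7
v[mid]=-9<4: swap v[6],v[7]; lo=7,mid=8 → [-5,-8,0,-6,-3,-2,-9,4,3]
v[mid]=3<4: swap v[7],v[8]; lo=8,mid=9 → [-5,-8,0,-6,-3,-2,-9,3,4]
end: lo=8, hi=8; v = [-5,-8,0,-6,-3,-2,-9,3,4]

[-5,-8,0,-6,-3,-2,-9,3,4]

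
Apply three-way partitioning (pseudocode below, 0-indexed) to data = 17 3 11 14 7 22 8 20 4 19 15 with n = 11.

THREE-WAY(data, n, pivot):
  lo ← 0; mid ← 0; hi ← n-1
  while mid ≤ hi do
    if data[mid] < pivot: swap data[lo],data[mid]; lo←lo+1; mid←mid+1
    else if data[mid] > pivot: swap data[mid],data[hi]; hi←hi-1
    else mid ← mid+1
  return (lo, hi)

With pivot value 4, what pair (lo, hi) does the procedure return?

(1, 1)

lo=0 mid=0 hi=10
17>4: swap(0,10), hi=9 ⇒ 15 3 11 14 7 22 8 20 4 19 17
15>4: swap(0,9), hi=8 ⇒ 19 3 11 14 7 22 8 20 4 15 17
19>4: swap(0,8), hi=7 ⇒ 4 3 11 14 7 22 8 20 19 15 17
4=4: mid=1
3<4: swap(0,1), lo=1 mid=2 ⇒ 3 4 11 14 7 22 8 20 19 15 17
11>4: swap(2,7), hi=6 ⇒ 3 4 20 14 7 22 8 11 19 15 17
20>4: swap(2,6), hi=5 ⇒ 3 4 8 14 7 22 20 11 19 15 17
8>4: swap(2,5), hi=4 ⇒ 3 4 22 14 7 8 20 11 19 15 17
22>4: swap(2,4), hi=3 ⇒ 3 4 7 14 22 8 20 11 19 15 17
7>4: swap(2,3), hi=2 ⇒ 3 4 14 7 22 8 20 11 19 15 17
14>4: swap(2,2), hi=1 ⇒ 3 4 14 7 22 8 20 11 19 15 17
done. lo=1 hi=1; data=3 4 14 7 22 8 20 11 19 15 17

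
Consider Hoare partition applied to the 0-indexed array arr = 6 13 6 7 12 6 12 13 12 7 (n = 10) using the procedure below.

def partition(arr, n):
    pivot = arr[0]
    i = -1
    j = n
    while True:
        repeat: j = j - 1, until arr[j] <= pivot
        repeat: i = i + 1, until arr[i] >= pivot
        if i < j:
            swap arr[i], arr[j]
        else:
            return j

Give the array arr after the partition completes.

pivot = arr[0] = 6; i = -1, j = 10
j→5 (arr[5]=6≤6), i→0 (arr[0]=6≥6); i<j, swap → 6 13 6 7 12 6 12 13 12 7
j→2 (arr[2]=6≤6), i→1 (arr[1]=13≥6); i<j, swap → 6 6 13 7 12 6 12 13 12 7
j→1, i→2; i≥j, return j=1. arr = 6 6 13 7 12 6 12 13 12 7

6 6 13 7 12 6 12 13 12 7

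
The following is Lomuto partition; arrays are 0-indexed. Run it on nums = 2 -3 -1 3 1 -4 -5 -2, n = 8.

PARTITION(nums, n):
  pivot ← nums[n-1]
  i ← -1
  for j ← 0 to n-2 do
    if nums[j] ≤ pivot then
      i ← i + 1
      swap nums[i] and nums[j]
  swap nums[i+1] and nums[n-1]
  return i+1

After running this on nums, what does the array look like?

pivot = nums[7] = -2; i = -1
j=0: nums[0]=2 > -2 → no swap
j=1: nums[1]=-3 ≤ -2 → i=0, swap nums[0],nums[1] → -3 2 -1 3 1 -4 -5 -2
j=2: nums[2]=-1 > -2 → no swap
j=3: nums[3]=3 > -2 → no swap
j=4: nums[4]=1 > -2 → no swap
j=5: nums[5]=-4 ≤ -2 → i=1, swap nums[1],nums[5] → -3 -4 -1 3 1 2 -5 -2
j=6: nums[6]=-5 ≤ -2 → i=2, swap nums[2],nums[6] → -3 -4 -5 3 1 2 -1 -2
final swap nums[3],nums[7] → -3 -4 -5 -2 1 2 -1 3; return 3

-3 -4 -5 -2 1 2 -1 3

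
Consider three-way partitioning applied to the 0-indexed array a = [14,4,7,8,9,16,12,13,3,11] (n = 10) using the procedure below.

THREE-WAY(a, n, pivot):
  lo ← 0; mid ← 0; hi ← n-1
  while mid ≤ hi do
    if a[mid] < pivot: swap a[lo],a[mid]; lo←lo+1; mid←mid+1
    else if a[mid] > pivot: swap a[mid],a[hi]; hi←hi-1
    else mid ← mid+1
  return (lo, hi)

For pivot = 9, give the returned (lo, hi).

(4, 4)

lo=0 mid=0 hi=9
14>9: swap(0,9), hi=8 ⇒ [11,4,7,8,9,16,12,13,3,14]
11>9: swap(0,8), hi=7 ⇒ [3,4,7,8,9,16,12,13,11,14]
3<9: swap(0,0), lo=1 mid=1 ⇒ [3,4,7,8,9,16,12,13,11,14]
4<9: swap(1,1), lo=2 mid=2 ⇒ [3,4,7,8,9,16,12,13,11,14]
7<9: swap(2,2), lo=3 mid=3 ⇒ [3,4,7,8,9,16,12,13,11,14]
8<9: swap(3,3), lo=4 mid=4 ⇒ [3,4,7,8,9,16,12,13,11,14]
9=9: mid=5
16>9: swap(5,7), hi=6 ⇒ [3,4,7,8,9,13,12,16,11,14]
13>9: swap(5,6), hi=5 ⇒ [3,4,7,8,9,12,13,16,11,14]
12>9: swap(5,5), hi=4 ⇒ [3,4,7,8,9,12,13,16,11,14]
done. lo=4 hi=4; a=[3,4,7,8,9,12,13,16,11,14]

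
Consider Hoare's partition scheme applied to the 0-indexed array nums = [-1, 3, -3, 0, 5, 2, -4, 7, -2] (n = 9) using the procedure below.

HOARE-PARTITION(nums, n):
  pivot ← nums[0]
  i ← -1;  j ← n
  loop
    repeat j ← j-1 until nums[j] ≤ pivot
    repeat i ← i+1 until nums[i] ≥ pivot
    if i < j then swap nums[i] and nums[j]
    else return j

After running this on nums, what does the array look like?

pivot = nums[0] = -1; i = -1, j = 9
j→8 (nums[8]=-2≤-1), i→0 (nums[0]=-1≥-1); i<j, swap → [-2, 3, -3, 0, 5, 2, -4, 7, -1]
j→6 (nums[6]=-4≤-1), i→1 (nums[1]=3≥-1); i<j, swap → [-2, -4, -3, 0, 5, 2, 3, 7, -1]
j→2, i→3; i≥j, return j=2. nums = [-2, -4, -3, 0, 5, 2, 3, 7, -1]

[-2, -4, -3, 0, 5, 2, 3, 7, -1]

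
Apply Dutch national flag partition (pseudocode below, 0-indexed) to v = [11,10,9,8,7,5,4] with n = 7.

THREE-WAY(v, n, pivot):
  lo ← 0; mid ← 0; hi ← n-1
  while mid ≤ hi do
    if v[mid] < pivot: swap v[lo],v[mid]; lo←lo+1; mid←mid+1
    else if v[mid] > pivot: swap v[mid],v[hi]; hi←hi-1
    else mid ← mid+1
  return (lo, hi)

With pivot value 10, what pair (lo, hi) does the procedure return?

pivot = 10; lo=0, mid=0, hi=6
v[mid]=11>10: swap v[0],v[6]; hi=5 → [4,10,9,8,7,5,11]
v[mid]=4<10: swap v[0],v[0]; lo=1,mid=1 → [4,10,9,8,7,5,11]
v[mid]=10=10: mid=2
v[mid]=9<10: swap v[1],v[2]; lo=2,mid=3 → [4,9,10,8,7,5,11]
v[mid]=8<10: swap v[2],v[3]; lo=3,mid=4 → [4,9,8,10,7,5,11]
v[mid]=7<10: swap v[3],v[4]; lo=4,mid=5 → [4,9,8,7,10,5,11]
v[mid]=5<10: swap v[4],v[5]; lo=5,mid=6 → [4,9,8,7,5,10,11]
end: lo=5, hi=5; v = [4,9,8,7,5,10,11]

(5, 5)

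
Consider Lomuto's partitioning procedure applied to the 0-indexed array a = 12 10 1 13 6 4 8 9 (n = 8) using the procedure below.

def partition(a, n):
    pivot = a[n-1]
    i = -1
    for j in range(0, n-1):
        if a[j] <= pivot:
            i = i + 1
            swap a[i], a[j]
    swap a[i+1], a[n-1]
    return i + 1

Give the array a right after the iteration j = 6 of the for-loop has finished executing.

1 6 4 8 10 12 13 9

pivot = a[7] = 9; i = -1
j=0: a[0]=12 > 9 → no swap
j=1: a[1]=10 > 9 → no swap
j=2: a[2]=1 ≤ 9 → i=0, swap a[0],a[2] → 1 10 12 13 6 4 8 9
j=3: a[3]=13 > 9 → no swap
j=4: a[4]=6 ≤ 9 → i=1, swap a[1],a[4] → 1 6 12 13 10 4 8 9
j=5: a[5]=4 ≤ 9 → i=2, swap a[2],a[5] → 1 6 4 13 10 12 8 9
j=6: a[6]=8 ≤ 9 → i=3, swap a[3],a[6] → 1 6 4 8 10 12 13 9
(after j=6) a = 1 6 4 8 10 12 13 9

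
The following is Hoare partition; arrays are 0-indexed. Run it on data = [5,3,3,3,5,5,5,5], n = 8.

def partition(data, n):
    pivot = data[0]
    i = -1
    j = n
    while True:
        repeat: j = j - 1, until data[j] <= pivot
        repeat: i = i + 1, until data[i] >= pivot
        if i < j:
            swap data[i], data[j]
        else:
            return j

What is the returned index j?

pivot = data[0] = 5; i = -1, j = 8
j→7 (data[7]=5≤5), i→0 (data[0]=5≥5); i<j, swap → [5,3,3,3,5,5,5,5]
j→6 (data[6]=5≤5), i→4 (data[4]=5≥5); i<j, swap → [5,3,3,3,5,5,5,5]
j→5, i→5; i≥j, return j=5. data = [5,3,3,3,5,5,5,5]

5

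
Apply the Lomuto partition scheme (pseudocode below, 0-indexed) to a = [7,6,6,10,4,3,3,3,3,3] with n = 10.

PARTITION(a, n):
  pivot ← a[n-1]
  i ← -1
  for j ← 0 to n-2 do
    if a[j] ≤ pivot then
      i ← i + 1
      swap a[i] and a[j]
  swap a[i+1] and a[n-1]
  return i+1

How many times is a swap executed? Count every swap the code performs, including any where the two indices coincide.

pivot = a[9] = 3; i = -1
j=0: a[0]=7 > 3 → no swap
j=1: a[1]=6 > 3 → no swap
j=2: a[2]=6 > 3 → no swap
j=3: a[3]=10 > 3 → no swap
j=4: a[4]=4 > 3 → no swap
j=5: a[5]=3 ≤ 3 → i=0, swap a[0],a[5] → [3,6,6,10,4,7,3,3,3,3]
j=6: a[6]=3 ≤ 3 → i=1, swap a[1],a[6] → [3,3,6,10,4,7,6,3,3,3]
j=7: a[7]=3 ≤ 3 → i=2, swap a[2],a[7] → [3,3,3,10,4,7,6,6,3,3]
j=8: a[8]=3 ≤ 3 → i=3, swap a[3],a[8] → [3,3,3,3,4,7,6,6,10,3]
final swap a[4],a[9] → [3,3,3,3,3,7,6,6,10,4]; return 4

5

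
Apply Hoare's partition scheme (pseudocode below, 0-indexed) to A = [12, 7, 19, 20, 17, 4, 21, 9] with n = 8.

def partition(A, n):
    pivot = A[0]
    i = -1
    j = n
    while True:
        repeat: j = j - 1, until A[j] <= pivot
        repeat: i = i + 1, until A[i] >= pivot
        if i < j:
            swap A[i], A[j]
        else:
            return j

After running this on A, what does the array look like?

pivot=12
j stops at 7 (9), i stops at 0 (12); swap ⇒ [9, 7, 19, 20, 17, 4, 21, 12]
j stops at 5 (4), i stops at 2 (19); swap ⇒ [9, 7, 4, 20, 17, 19, 21, 12]
j stops at 2, i stops at 3; i≥j ⇒ return 2. A=[9, 7, 4, 20, 17, 19, 21, 12]

[9, 7, 4, 20, 17, 19, 21, 12]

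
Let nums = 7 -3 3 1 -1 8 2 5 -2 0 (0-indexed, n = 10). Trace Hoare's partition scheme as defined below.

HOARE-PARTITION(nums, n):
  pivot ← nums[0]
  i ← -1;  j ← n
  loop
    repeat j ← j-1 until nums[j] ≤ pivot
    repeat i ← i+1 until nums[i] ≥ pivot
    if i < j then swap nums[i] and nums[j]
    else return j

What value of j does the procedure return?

7

pivot = nums[0] = 7; i = -1, j = 10
j→9 (nums[9]=0≤7), i→0 (nums[0]=7≥7); i<j, swap → 0 -3 3 1 -1 8 2 5 -2 7
j→8 (nums[8]=-2≤7), i→5 (nums[5]=8≥7); i<j, swap → 0 -3 3 1 -1 -2 2 5 8 7
j→7, i→8; i≥j, return j=7. nums = 0 -3 3 1 -1 -2 2 5 8 7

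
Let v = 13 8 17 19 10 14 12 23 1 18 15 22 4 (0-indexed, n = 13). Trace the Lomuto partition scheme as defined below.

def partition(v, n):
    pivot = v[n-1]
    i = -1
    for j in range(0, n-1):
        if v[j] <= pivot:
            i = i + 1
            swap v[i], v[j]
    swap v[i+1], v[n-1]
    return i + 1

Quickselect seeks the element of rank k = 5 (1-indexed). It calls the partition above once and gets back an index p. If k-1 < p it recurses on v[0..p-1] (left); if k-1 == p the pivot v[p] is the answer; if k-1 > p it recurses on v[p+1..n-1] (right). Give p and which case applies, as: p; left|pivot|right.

1; right

pivot = v[12] = 4; i = -1
j=0: v[0]=13 > 4 → no swap
j=1: v[1]=8 > 4 → no swap
j=2: v[2]=17 > 4 → no swap
j=3: v[3]=19 > 4 → no swap
j=4: v[4]=10 > 4 → no swap
j=5: v[5]=14 > 4 → no swap
j=6: v[6]=12 > 4 → no swap
j=7: v[7]=23 > 4 → no swap
j=8: v[8]=1 ≤ 4 → i=0, swap v[0],v[8] → 1 8 17 19 10 14 12 23 13 18 15 22 4
j=9: v[9]=18 > 4 → no swap
j=10: v[10]=15 > 4 → no swap
j=11: v[11]=22 > 4 → no swap
final swap v[1],v[12] → 1 4 17 19 10 14 12 23 13 18 15 22 8; return 1
p = 1; k-1 = 4 > 1 ⇒ right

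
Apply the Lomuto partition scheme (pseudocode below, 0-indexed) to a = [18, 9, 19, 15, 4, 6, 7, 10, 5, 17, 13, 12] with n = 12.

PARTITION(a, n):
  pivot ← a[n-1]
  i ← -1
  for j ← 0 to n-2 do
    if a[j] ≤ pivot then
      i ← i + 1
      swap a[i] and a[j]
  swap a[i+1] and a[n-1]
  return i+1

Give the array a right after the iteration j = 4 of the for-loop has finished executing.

pivot = a[11] = 12; i = -1
j=0: a[0]=18 > 12 → no swap
j=1: a[1]=9 ≤ 12 → i=0, swap a[0],a[1] → [9, 18, 19, 15, 4, 6, 7, 10, 5, 17, 13, 12]
j=2: a[2]=19 > 12 → no swap
j=3: a[3]=15 > 12 → no swap
j=4: a[4]=4 ≤ 12 → i=1, swap a[1],a[4] → [9, 4, 19, 15, 18, 6, 7, 10, 5, 17, 13, 12]
(after j=4) a = [9, 4, 19, 15, 18, 6, 7, 10, 5, 17, 13, 12]

[9, 4, 19, 15, 18, 6, 7, 10, 5, 17, 13, 12]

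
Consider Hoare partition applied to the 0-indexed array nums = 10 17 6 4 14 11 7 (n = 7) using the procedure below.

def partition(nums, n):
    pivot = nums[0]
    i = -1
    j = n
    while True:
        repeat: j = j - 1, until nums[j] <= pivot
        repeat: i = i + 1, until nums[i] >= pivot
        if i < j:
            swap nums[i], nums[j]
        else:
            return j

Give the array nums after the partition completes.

pivot = nums[0] = 10; i = -1, j = 7
j→6 (nums[6]=7≤10), i→0 (nums[0]=10≥10); i<j, swap → 7 17 6 4 14 11 10
j→3 (nums[3]=4≤10), i→1 (nums[1]=17≥10); i<j, swap → 7 4 6 17 14 11 10
j→2, i→3; i≥j, return j=2. nums = 7 4 6 17 14 11 10

7 4 6 17 14 11 10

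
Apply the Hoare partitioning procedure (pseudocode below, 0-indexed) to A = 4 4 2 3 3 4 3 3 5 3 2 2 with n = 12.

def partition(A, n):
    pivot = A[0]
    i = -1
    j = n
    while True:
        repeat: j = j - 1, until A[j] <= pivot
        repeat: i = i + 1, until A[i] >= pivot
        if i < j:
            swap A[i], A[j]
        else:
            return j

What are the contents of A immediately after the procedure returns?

pivot = A[0] = 4; i = -1, j = 12
j→11 (A[11]=2≤4), i→0 (A[0]=4≥4); i<j, swap → 2 4 2 3 3 4 3 3 5 3 2 4
j→10 (A[10]=2≤4), i→1 (A[1]=4≥4); i<j, swap → 2 2 2 3 3 4 3 3 5 3 4 4
j→9 (A[9]=3≤4), i→5 (A[5]=4≥4); i<j, swap → 2 2 2 3 3 3 3 3 5 4 4 4
j→7, i→8; i≥j, return j=7. A = 2 2 2 3 3 3 3 3 5 4 4 4

2 2 2 3 3 3 3 3 5 4 4 4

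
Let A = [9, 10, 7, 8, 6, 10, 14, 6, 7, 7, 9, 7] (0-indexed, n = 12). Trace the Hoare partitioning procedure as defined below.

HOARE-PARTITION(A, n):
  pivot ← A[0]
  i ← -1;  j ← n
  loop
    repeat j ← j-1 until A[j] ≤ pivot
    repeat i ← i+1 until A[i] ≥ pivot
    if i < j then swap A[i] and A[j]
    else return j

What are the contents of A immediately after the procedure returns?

pivot = A[0] = 9; i = -1, j = 12
j→11 (A[11]=7≤9), i→0 (A[0]=9≥9); i<j, swap → [7, 10, 7, 8, 6, 10, 14, 6, 7, 7, 9, 9]
j→10 (A[10]=9≤9), i→1 (A[1]=10≥9); i<j, swap → [7, 9, 7, 8, 6, 10, 14, 6, 7, 7, 10, 9]
j→9 (A[9]=7≤9), i→5 (A[5]=10≥9); i<j, swap → [7, 9, 7, 8, 6, 7, 14, 6, 7, 10, 10, 9]
j→8 (A[8]=7≤9), i→6 (A[6]=14≥9); i<j, swap → [7, 9, 7, 8, 6, 7, 7, 6, 14, 10, 10, 9]
j→7, i→8; i≥j, return j=7. A = [7, 9, 7, 8, 6, 7, 7, 6, 14, 10, 10, 9]

[7, 9, 7, 8, 6, 7, 7, 6, 14, 10, 10, 9]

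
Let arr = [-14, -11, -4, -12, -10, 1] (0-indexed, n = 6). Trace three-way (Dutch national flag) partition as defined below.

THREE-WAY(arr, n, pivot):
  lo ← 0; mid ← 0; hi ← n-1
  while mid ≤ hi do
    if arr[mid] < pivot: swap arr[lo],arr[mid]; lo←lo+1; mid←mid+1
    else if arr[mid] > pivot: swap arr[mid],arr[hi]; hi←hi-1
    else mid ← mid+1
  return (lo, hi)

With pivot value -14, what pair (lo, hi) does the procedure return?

(0, 0)

pivot = -14; lo=0, mid=0, hi=5
arr[mid]=-14=-14: mid=1
arr[mid]=-11>-14: swap arr[1],arr[5]; hi=4 → [-14, 1, -4, -12, -10, -11]
arr[mid]=1>-14: swap arr[1],arr[4]; hi=3 → [-14, -10, -4, -12, 1, -11]
arr[mid]=-10>-14: swap arr[1],arr[3]; hi=2 → [-14, -12, -4, -10, 1, -11]
arr[mid]=-12>-14: swap arr[1],arr[2]; hi=1 → [-14, -4, -12, -10, 1, -11]
arr[mid]=-4>-14: swap arr[1],arr[1]; hi=0 → [-14, -4, -12, -10, 1, -11]
end: lo=0, hi=0; arr = [-14, -4, -12, -10, 1, -11]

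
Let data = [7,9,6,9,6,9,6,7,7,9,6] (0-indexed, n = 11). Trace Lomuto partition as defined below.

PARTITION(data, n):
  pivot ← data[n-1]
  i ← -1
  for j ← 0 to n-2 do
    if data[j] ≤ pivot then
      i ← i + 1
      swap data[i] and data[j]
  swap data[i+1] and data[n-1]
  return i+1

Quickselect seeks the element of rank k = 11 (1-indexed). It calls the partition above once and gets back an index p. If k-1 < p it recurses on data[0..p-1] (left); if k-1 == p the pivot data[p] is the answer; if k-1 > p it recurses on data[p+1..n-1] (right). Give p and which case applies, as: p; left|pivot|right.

pivot=6, i=-1
j=0: 7>6, skip
j=1: 9>6, skip
j=2: 6≤6, i=0, swap(0,2) ⇒ [6,9,7,9,6,9,6,7,7,9,6]
j=3: 9>6, skip
j=4: 6≤6, i=1, swap(1,4) ⇒ [6,6,7,9,9,9,6,7,7,9,6]
j=5: 9>6, skip
j=6: 6≤6, i=2, swap(2,6) ⇒ [6,6,6,9,9,9,7,7,7,9,6]
j=7: 7>6, skip
j=8: 7>6, skip
j=9: 9>6, skip
swap(3,10) ⇒ [6,6,6,6,9,9,7,7,7,9,9]; return 3
p = 3; k-1 = 10 > 3 ⇒ right

3; right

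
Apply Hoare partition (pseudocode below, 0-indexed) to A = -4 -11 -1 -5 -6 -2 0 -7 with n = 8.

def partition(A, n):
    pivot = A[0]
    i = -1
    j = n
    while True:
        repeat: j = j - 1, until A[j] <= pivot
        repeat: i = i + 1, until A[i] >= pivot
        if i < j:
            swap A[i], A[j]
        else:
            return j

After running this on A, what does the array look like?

pivot = A[0] = -4; i = -1, j = 8
j→7 (A[7]=-7≤-4), i→0 (A[0]=-4≥-4); i<j, swap → -7 -11 -1 -5 -6 -2 0 -4
j→4 (A[4]=-6≤-4), i→2 (A[2]=-1≥-4); i<j, swap → -7 -11 -6 -5 -1 -2 0 -4
j→3, i→4; i≥j, return j=3. A = -7 -11 -6 -5 -1 -2 0 -4

-7 -11 -6 -5 -1 -2 0 -4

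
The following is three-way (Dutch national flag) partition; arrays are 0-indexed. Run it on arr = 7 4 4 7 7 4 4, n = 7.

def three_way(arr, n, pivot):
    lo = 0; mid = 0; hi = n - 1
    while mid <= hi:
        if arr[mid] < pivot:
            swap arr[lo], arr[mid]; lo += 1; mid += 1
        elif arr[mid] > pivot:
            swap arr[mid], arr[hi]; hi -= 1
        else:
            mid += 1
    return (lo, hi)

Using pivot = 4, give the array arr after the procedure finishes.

pivot = 4; lo=0, mid=0, hi=6
arr[mid]=7>4: swap arr[0],arr[6]; hi=5 → 4 4 4 7 7 4 7
arr[mid]=4=4: mid=1
arr[mid]=4=4: mid=2
arr[mid]=4=4: mid=3
arr[mid]=7>4: swap arr[3],arr[5]; hi=4 → 4 4 4 4 7 7 7
arr[mid]=4=4: mid=4
arr[mid]=7>4: swap arr[4],arr[4]; hi=3 → 4 4 4 4 7 7 7
end: lo=0, hi=3; arr = 4 4 4 4 7 7 7

4 4 4 4 7 7 7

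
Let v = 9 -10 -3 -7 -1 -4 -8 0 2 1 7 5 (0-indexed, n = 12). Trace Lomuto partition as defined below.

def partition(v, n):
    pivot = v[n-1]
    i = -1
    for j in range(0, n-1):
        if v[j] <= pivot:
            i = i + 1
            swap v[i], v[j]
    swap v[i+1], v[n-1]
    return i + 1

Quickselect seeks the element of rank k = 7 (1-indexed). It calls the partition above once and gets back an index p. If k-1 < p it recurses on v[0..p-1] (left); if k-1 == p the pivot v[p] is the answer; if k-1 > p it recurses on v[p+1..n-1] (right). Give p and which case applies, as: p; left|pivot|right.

9; left

pivot = v[11] = 5; i = -1
j=0: v[0]=9 > 5 → no swap
j=1: v[1]=-10 ≤ 5 → i=0, swap v[0],v[1] → -10 9 -3 -7 -1 -4 -8 0 2 1 7 5
j=2: v[2]=-3 ≤ 5 → i=1, swap v[1],v[2] → -10 -3 9 -7 -1 -4 -8 0 2 1 7 5
j=3: v[3]=-7 ≤ 5 → i=2, swap v[2],v[3] → -10 -3 -7 9 -1 -4 -8 0 2 1 7 5
j=4: v[4]=-1 ≤ 5 → i=3, swap v[3],v[4] → -10 -3 -7 -1 9 -4 -8 0 2 1 7 5
j=5: v[5]=-4 ≤ 5 → i=4, swap v[4],v[5] → -10 -3 -7 -1 -4 9 -8 0 2 1 7 5
j=6: v[6]=-8 ≤ 5 → i=5, swap v[5],v[6] → -10 -3 -7 -1 -4 -8 9 0 2 1 7 5
j=7: v[7]=0 ≤ 5 → i=6, swap v[6],v[7] → -10 -3 -7 -1 -4 -8 0 9 2 1 7 5
j=8: v[8]=2 ≤ 5 → i=7, swap v[7],v[8] → -10 -3 -7 -1 -4 -8 0 2 9 1 7 5
j=9: v[9]=1 ≤ 5 → i=8, swap v[8],v[9] → -10 -3 -7 -1 -4 -8 0 2 1 9 7 5
j=10: v[10]=7 > 5 → no swap
final swap v[9],v[11] → -10 -3 -7 -1 -4 -8 0 2 1 5 7 9; return 9
p = 9; k-1 = 6 < 9 ⇒ left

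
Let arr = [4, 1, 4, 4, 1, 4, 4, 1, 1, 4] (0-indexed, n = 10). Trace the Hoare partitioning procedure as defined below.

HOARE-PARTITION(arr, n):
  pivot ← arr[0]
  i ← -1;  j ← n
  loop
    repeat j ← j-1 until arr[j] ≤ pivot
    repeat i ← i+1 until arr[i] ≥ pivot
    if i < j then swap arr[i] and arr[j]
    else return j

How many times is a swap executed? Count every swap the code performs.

4

pivot = arr[0] = 4; i = -1, j = 10
j→9 (arr[9]=4≤4), i→0 (arr[0]=4≥4); i<j, swap → [4, 1, 4, 4, 1, 4, 4, 1, 1, 4]
j→8 (arr[8]=1≤4), i→2 (arr[2]=4≥4); i<j, swap → [4, 1, 1, 4, 1, 4, 4, 1, 4, 4]
j→7 (arr[7]=1≤4), i→3 (arr[3]=4≥4); i<j, swap → [4, 1, 1, 1, 1, 4, 4, 4, 4, 4]
j→6 (arr[6]=4≤4), i→5 (arr[5]=4≥4); i<j, swap → [4, 1, 1, 1, 1, 4, 4, 4, 4, 4]
j→5, i→6; i≥j, return j=5. arr = [4, 1, 1, 1, 1, 4, 4, 4, 4, 4]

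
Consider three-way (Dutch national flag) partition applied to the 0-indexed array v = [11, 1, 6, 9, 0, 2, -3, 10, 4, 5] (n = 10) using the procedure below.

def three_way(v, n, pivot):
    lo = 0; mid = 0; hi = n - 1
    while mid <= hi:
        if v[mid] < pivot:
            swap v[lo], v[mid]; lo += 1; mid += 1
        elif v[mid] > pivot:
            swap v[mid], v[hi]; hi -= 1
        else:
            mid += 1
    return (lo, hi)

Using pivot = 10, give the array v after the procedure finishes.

pivot = 10; lo=0, mid=0, hi=9
v[mid]=11>10: swap v[0],v[9]; hi=8 → [5, 1, 6, 9, 0, 2, -3, 10, 4, 11]
v[mid]=5<10: swap v[0],v[0]; lo=1,mid=1 → [5, 1, 6, 9, 0, 2, -3, 10, 4, 11]
v[mid]=1<10: swap v[1],v[1]; lo=2,mid=2 → [5, 1, 6, 9, 0, 2, -3, 10, 4, 11]
v[mid]=6<10: swap v[2],v[2]; lo=3,mid=3 → [5, 1, 6, 9, 0, 2, -3, 10, 4, 11]
v[mid]=9<10: swap v[3],v[3]; lo=4,mid=4 → [5, 1, 6, 9, 0, 2, -3, 10, 4, 11]
v[mid]=0<10: swap v[4],v[4]; lo=5,mid=5 → [5, 1, 6, 9, 0, 2, -3, 10, 4, 11]
v[mid]=2<10: swap v[5],v[5]; lo=6,mid=6 → [5, 1, 6, 9, 0, 2, -3, 10, 4, 11]
v[mid]=-3<10: swap v[6],v[6]; lo=7,mid=7 → [5, 1, 6, 9, 0, 2, -3, 10, 4, 11]
v[mid]=10=10: mid=8
v[mid]=4<10: swap v[7],v[8]; lo=8,mid=9 → [5, 1, 6, 9, 0, 2, -3, 4, 10, 11]
end: lo=8, hi=8; v = [5, 1, 6, 9, 0, 2, -3, 4, 10, 11]

[5, 1, 6, 9, 0, 2, -3, 4, 10, 11]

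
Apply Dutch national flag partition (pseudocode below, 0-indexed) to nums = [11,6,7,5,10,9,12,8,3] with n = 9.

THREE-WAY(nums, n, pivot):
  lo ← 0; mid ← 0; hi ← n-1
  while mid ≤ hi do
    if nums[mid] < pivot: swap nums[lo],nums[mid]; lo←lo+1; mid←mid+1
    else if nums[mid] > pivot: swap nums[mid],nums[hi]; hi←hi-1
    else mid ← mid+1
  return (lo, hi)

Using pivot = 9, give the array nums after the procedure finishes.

[3,6,7,5,8,9,12,10,11]

pivot = 9; lo=0, mid=0, hi=8
nums[mid]=11>9: swap nums[0],nums[8]; hi=7 → [3,6,7,5,10,9,12,8,11]
nums[mid]=3<9: swap nums[0],nums[0]; lo=1,mid=1 → [3,6,7,5,10,9,12,8,11]
nums[mid]=6<9: swap nums[1],nums[1]; lo=2,mid=2 → [3,6,7,5,10,9,12,8,11]
nums[mid]=7<9: swap nums[2],nums[2]; lo=3,mid=3 → [3,6,7,5,10,9,12,8,11]
nums[mid]=5<9: swap nums[3],nums[3]; lo=4,mid=4 → [3,6,7,5,10,9,12,8,11]
nums[mid]=10>9: swap nums[4],nums[7]; hi=6 → [3,6,7,5,8,9,12,10,11]
nums[mid]=8<9: swap nums[4],nums[4]; lo=5,mid=5 → [3,6,7,5,8,9,12,10,11]
nums[mid]=9=9: mid=6
nums[mid]=12>9: swap nums[6],nums[6]; hi=5 → [3,6,7,5,8,9,12,10,11]
end: lo=5, hi=5; nums = [3,6,7,5,8,9,12,10,11]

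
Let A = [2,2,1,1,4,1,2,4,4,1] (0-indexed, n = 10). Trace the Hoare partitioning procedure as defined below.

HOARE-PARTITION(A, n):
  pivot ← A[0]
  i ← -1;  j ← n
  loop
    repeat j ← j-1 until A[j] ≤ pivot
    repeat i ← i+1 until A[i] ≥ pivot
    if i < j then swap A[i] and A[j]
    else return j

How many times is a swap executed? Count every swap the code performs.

pivot=2
j stops at 9 (1), i stops at 0 (2); swap ⇒ [1,2,1,1,4,1,2,4,4,2]
j stops at 6 (2), i stops at 1 (2); swap ⇒ [1,2,1,1,4,1,2,4,4,2]
j stops at 5 (1), i stops at 4 (4); swap ⇒ [1,2,1,1,1,4,2,4,4,2]
j stops at 4, i stops at 5; i≥j ⇒ return 4. A=[1,2,1,1,1,4,2,4,4,2]

3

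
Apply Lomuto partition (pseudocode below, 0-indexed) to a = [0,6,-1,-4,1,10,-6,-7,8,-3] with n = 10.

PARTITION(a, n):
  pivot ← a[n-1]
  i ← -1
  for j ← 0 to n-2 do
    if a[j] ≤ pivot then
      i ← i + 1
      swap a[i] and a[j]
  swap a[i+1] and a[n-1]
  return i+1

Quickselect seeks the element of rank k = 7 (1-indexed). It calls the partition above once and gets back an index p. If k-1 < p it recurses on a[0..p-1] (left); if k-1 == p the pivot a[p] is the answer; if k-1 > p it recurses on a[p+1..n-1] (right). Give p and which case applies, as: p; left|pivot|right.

pivot = a[9] = -3; i = -1
j=0: a[0]=0 > -3 → no swap
j=1: a[1]=6 > -3 → no swap
j=2: a[2]=-1 > -3 → no swap
j=3: a[3]=-4 ≤ -3 → i=0, swap a[0],a[3] → [-4,6,-1,0,1,10,-6,-7,8,-3]
j=4: a[4]=1 > -3 → no swap
j=5: a[5]=10 > -3 → no swap
j=6: a[6]=-6 ≤ -3 → i=1, swap a[1],a[6] → [-4,-6,-1,0,1,10,6,-7,8,-3]
j=7: a[7]=-7 ≤ -3 → i=2, swap a[2],a[7] → [-4,-6,-7,0,1,10,6,-1,8,-3]
j=8: a[8]=8 > -3 → no swap
final swap a[3],a[9] → [-4,-6,-7,-3,1,10,6,-1,8,0]; return 3
p = 3; k-1 = 6 > 3 ⇒ right

3; right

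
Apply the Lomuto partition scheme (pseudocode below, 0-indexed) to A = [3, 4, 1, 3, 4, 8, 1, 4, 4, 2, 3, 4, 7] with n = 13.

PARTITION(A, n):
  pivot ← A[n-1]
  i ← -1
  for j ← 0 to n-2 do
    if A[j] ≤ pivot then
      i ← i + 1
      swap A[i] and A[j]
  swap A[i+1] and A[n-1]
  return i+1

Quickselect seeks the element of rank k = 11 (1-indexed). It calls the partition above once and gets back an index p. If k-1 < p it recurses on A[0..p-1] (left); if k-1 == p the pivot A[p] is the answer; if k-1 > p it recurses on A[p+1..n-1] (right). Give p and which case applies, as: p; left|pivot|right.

pivot = A[12] = 7; i = -1
j=0: A[0]=3 ≤ 7 → i=0, swap A[0],A[0] (no change) → [3, 4, 1, 3, 4, 8, 1, 4, 4, 2, 3, 4, 7]
j=1: A[1]=4 ≤ 7 → i=1, swap A[1],A[1] (no change) → [3, 4, 1, 3, 4, 8, 1, 4, 4, 2, 3, 4, 7]
j=2: A[2]=1 ≤ 7 → i=2, swap A[2],A[2] (no change) → [3, 4, 1, 3, 4, 8, 1, 4, 4, 2, 3, 4, 7]
j=3: A[3]=3 ≤ 7 → i=3, swap A[3],A[3] (no change) → [3, 4, 1, 3, 4, 8, 1, 4, 4, 2, 3, 4, 7]
j=4: A[4]=4 ≤ 7 → i=4, swap A[4],A[4] (no change) → [3, 4, 1, 3, 4, 8, 1, 4, 4, 2, 3, 4, 7]
j=5: A[5]=8 > 7 → no swap
j=6: A[6]=1 ≤ 7 → i=5, swap A[5],A[6] → [3, 4, 1, 3, 4, 1, 8, 4, 4, 2, 3, 4, 7]
j=7: A[7]=4 ≤ 7 → i=6, swap A[6],A[7] → [3, 4, 1, 3, 4, 1, 4, 8, 4, 2, 3, 4, 7]
j=8: A[8]=4 ≤ 7 → i=7, swap A[7],A[8] → [3, 4, 1, 3, 4, 1, 4, 4, 8, 2, 3, 4, 7]
j=9: A[9]=2 ≤ 7 → i=8, swap A[8],A[9] → [3, 4, 1, 3, 4, 1, 4, 4, 2, 8, 3, 4, 7]
j=10: A[10]=3 ≤ 7 → i=9, swap A[9],A[10] → [3, 4, 1, 3, 4, 1, 4, 4, 2, 3, 8, 4, 7]
j=11: A[11]=4 ≤ 7 → i=10, swap A[10],A[11] → [3, 4, 1, 3, 4, 1, 4, 4, 2, 3, 4, 8, 7]
final swap A[11],A[12] → [3, 4, 1, 3, 4, 1, 4, 4, 2, 3, 4, 7, 8]; return 11
p = 11; k-1 = 10 < 11 ⇒ left

11; left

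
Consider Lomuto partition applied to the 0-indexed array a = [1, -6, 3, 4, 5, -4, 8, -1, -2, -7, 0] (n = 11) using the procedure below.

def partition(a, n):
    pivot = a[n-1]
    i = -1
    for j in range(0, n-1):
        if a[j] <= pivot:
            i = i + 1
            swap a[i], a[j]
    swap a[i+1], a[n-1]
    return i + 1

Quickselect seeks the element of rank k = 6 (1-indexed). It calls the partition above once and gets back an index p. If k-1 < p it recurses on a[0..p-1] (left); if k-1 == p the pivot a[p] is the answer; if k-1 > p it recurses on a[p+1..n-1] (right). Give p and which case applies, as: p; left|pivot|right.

pivot = a[10] = 0; i = -1
j=0: a[0]=1 > 0 → no swap
j=1: a[1]=-6 ≤ 0 → i=0, swap a[0],a[1] → [-6, 1, 3, 4, 5, -4, 8, -1, -2, -7, 0]
j=2: a[2]=3 > 0 → no swap
j=3: a[3]=4 > 0 → no swap
j=4: a[4]=5 > 0 → no swap
j=5: a[5]=-4 ≤ 0 → i=1, swap a[1],a[5] → [-6, -4, 3, 4, 5, 1, 8, -1, -2, -7, 0]
j=6: a[6]=8 > 0 → no swap
j=7: a[7]=-1 ≤ 0 → i=2, swap a[2],a[7] → [-6, -4, -1, 4, 5, 1, 8, 3, -2, -7, 0]
j=8: a[8]=-2 ≤ 0 → i=3, swap a[3],a[8] → [-6, -4, -1, -2, 5, 1, 8, 3, 4, -7, 0]
j=9: a[9]=-7 ≤ 0 → i=4, swap a[4],a[9] → [-6, -4, -1, -2, -7, 1, 8, 3, 4, 5, 0]
final swap a[5],a[10] → [-6, -4, -1, -2, -7, 0, 8, 3, 4, 5, 1]; return 5
p = 5; k-1 = 5 == 5 ⇒ pivot

5; pivot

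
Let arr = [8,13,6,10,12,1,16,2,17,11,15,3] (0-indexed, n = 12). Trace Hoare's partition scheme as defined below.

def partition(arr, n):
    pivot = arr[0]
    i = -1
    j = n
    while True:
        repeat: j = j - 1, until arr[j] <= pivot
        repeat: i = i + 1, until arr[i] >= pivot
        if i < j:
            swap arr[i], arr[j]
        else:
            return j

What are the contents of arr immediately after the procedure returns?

pivot = arr[0] = 8; i = -1, j = 12
j→11 (arr[11]=3≤8), i→0 (arr[0]=8≥8); i<j, swap → [3,13,6,10,12,1,16,2,17,11,15,8]
j→7 (arr[7]=2≤8), i→1 (arr[1]=13≥8); i<j, swap → [3,2,6,10,12,1,16,13,17,11,15,8]
j→5 (arr[5]=1≤8), i→3 (arr[3]=10≥8); i<j, swap → [3,2,6,1,12,10,16,13,17,11,15,8]
j→3, i→4; i≥j, return j=3. arr = [3,2,6,1,12,10,16,13,17,11,15,8]

[3,2,6,1,12,10,16,13,17,11,15,8]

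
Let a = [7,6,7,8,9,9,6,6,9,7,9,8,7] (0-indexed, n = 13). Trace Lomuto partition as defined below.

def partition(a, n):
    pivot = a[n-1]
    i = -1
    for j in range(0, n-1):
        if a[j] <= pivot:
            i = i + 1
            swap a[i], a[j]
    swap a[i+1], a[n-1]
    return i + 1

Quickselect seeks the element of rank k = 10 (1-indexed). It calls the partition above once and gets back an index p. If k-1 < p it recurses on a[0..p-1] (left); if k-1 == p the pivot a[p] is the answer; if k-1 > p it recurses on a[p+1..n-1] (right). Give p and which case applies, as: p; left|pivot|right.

6; right

pivot = a[12] = 7; i = -1
j=0: a[0]=7 ≤ 7 → i=0, swap a[0],a[0] (no change) → [7,6,7,8,9,9,6,6,9,7,9,8,7]
j=1: a[1]=6 ≤ 7 → i=1, swap a[1],a[1] (no change) → [7,6,7,8,9,9,6,6,9,7,9,8,7]
j=2: a[2]=7 ≤ 7 → i=2, swap a[2],a[2] (no change) → [7,6,7,8,9,9,6,6,9,7,9,8,7]
j=3: a[3]=8 > 7 → no swap
j=4: a[4]=9 > 7 → no swap
j=5: a[5]=9 > 7 → no swap
j=6: a[6]=6 ≤ 7 → i=3, swap a[3],a[6] → [7,6,7,6,9,9,8,6,9,7,9,8,7]
j=7: a[7]=6 ≤ 7 → i=4, swap a[4],a[7] → [7,6,7,6,6,9,8,9,9,7,9,8,7]
j=8: a[8]=9 > 7 → no swap
j=9: a[9]=7 ≤ 7 → i=5, swap a[5],a[9] → [7,6,7,6,6,7,8,9,9,9,9,8,7]
j=10: a[10]=9 > 7 → no swap
j=11: a[11]=8 > 7 → no swap
final swap a[6],a[12] → [7,6,7,6,6,7,7,9,9,9,9,8,8]; return 6
p = 6; k-1 = 9 > 6 ⇒ right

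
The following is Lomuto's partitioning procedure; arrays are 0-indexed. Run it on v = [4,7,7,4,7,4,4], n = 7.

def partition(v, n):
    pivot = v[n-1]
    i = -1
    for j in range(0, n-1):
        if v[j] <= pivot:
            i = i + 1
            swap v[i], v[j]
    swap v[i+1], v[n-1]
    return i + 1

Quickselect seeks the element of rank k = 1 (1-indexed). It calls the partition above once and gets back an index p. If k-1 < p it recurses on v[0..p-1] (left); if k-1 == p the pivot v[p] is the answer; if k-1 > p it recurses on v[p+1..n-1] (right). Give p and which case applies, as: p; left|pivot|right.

3; left

pivot = v[6] = 4; i = -1
j=0: v[0]=4 ≤ 4 → i=0, swap v[0],v[0] (no change) → [4,7,7,4,7,4,4]
j=1: v[1]=7 > 4 → no swap
j=2: v[2]=7 > 4 → no swap
j=3: v[3]=4 ≤ 4 → i=1, swap v[1],v[3] → [4,4,7,7,7,4,4]
j=4: v[4]=7 > 4 → no swap
j=5: v[5]=4 ≤ 4 → i=2, swap v[2],v[5] → [4,4,4,7,7,7,4]
final swap v[3],v[6] → [4,4,4,4,7,7,7]; return 3
p = 3; k-1 = 0 < 3 ⇒ left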